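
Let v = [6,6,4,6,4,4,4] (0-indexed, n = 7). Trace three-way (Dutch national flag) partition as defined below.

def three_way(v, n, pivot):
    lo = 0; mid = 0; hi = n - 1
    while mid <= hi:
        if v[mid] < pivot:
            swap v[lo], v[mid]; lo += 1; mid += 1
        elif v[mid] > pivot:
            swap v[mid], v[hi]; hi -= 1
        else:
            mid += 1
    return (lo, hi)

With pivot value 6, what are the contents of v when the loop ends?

[4,4,4,4,6,6,6]

pivot = 6; lo=0, mid=0, hi=6
v[mid]=6=6: mid=1
v[mid]=6=6: mid=2
v[mid]=4<6: swap v[0],v[2]; lo=1,mid=3 → [4,6,6,6,4,4,4]
v[mid]=6=6: mid=4
v[mid]=4<6: swap v[1],v[4]; lo=2,mid=5 → [4,4,6,6,6,4,4]
v[mid]=4<6: swap v[2],v[5]; lo=3,mid=6 → [4,4,4,6,6,6,4]
v[mid]=4<6: swap v[3],v[6]; lo=4,mid=7 → [4,4,4,4,6,6,6]
end: lo=4, hi=6; v = [4,4,4,4,6,6,6]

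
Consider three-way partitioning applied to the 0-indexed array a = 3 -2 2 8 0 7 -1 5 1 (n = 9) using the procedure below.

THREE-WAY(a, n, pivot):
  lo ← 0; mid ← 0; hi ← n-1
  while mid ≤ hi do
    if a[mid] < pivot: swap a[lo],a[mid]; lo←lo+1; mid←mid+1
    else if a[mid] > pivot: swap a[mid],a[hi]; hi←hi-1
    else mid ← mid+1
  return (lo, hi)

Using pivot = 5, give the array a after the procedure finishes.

lo=0 mid=0 hi=8
3<5: swap(0,0), lo=1 mid=1 ⇒ 3 -2 2 8 0 7 -1 5 1
-2<5: swap(1,1), lo=2 mid=2 ⇒ 3 -2 2 8 0 7 -1 5 1
2<5: swap(2,2), lo=3 mid=3 ⇒ 3 -2 2 8 0 7 -1 5 1
8>5: swap(3,8), hi=7 ⇒ 3 -2 2 1 0 7 -1 5 8
1<5: swap(3,3), lo=4 mid=4 ⇒ 3 -2 2 1 0 7 -1 5 8
0<5: swap(4,4), lo=5 mid=5 ⇒ 3 -2 2 1 0 7 -1 5 8
7>5: swap(5,7), hi=6 ⇒ 3 -2 2 1 0 5 -1 7 8
5=5: mid=6
-1<5: swap(5,6), lo=6 mid=7 ⇒ 3 -2 2 1 0 -1 5 7 8
done. lo=6 hi=6; a=3 -2 2 1 0 -1 5 7 8

3 -2 2 1 0 -1 5 7 8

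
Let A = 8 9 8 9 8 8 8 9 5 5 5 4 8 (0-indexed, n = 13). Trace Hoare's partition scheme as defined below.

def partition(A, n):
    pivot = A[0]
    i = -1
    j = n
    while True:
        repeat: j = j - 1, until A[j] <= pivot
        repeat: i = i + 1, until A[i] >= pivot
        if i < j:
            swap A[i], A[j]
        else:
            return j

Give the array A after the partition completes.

pivot = A[0] = 8; i = -1, j = 13
j→12 (A[12]=8≤8), i→0 (A[0]=8≥8); i<j, swap → 8 9 8 9 8 8 8 9 5 5 5 4 8
j→11 (A[11]=4≤8), i→1 (A[1]=9≥8); i<j, swap → 8 4 8 9 8 8 8 9 5 5 5 9 8
j→10 (A[10]=5≤8), i→2 (A[2]=8≥8); i<j, swap → 8 4 5 9 8 8 8 9 5 5 8 9 8
j→9 (A[9]=5≤8), i→3 (A[3]=9≥8); i<j, swap → 8 4 5 5 8 8 8 9 5 9 8 9 8
j→8 (A[8]=5≤8), i→4 (A[4]=8≥8); i<j, swap → 8 4 5 5 5 8 8 9 8 9 8 9 8
j→6 (A[6]=8≤8), i→5 (A[5]=8≥8); i<j, swap → 8 4 5 5 5 8 8 9 8 9 8 9 8
j→5, i→6; i≥j, return j=5. A = 8 4 5 5 5 8 8 9 8 9 8 9 8

8 4 5 5 5 8 8 9 8 9 8 9 8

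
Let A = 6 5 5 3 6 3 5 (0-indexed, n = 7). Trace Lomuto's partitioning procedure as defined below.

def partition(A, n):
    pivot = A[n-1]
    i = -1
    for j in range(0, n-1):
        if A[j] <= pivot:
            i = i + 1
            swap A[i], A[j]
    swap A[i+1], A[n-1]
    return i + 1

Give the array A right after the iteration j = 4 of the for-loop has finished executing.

5 5 3 6 6 3 5

pivot = A[6] = 5; i = -1
j=0: A[0]=6 > 5 → no swap
j=1: A[1]=5 ≤ 5 → i=0, swap A[0],A[1] → 5 6 5 3 6 3 5
j=2: A[2]=5 ≤ 5 → i=1, swap A[1],A[2] → 5 5 6 3 6 3 5
j=3: A[3]=3 ≤ 5 → i=2, swap A[2],A[3] → 5 5 3 6 6 3 5
j=4: A[4]=6 > 5 → no swap
(after j=4) A = 5 5 3 6 6 3 5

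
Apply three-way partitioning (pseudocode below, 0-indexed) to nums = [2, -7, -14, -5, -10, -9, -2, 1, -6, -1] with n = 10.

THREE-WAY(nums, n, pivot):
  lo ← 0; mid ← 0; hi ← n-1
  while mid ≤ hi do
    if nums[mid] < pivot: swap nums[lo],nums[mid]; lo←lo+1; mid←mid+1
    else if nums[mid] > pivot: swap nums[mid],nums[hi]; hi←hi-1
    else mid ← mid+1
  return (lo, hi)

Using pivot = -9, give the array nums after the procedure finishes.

pivot = -9; lo=0, mid=0, hi=9
nums[mid]=2>-9: swap nums[0],nums[9]; hi=8 → [-1, -7, -14, -5, -10, -9, -2, 1, -6, 2]
nums[mid]=-1>-9: swap nums[0],nums[8]; hi=7 → [-6, -7, -14, -5, -10, -9, -2, 1, -1, 2]
nums[mid]=-6>-9: swap nums[0],nums[7]; hi=6 → [1, -7, -14, -5, -10, -9, -2, -6, -1, 2]
nums[mid]=1>-9: swap nums[0],nums[6]; hi=5 → [-2, -7, -14, -5, -10, -9, 1, -6, -1, 2]
nums[mid]=-2>-9: swap nums[0],nums[5]; hi=4 → [-9, -7, -14, -5, -10, -2, 1, -6, -1, 2]
nums[mid]=-9=-9: mid=1
nums[mid]=-7>-9: swap nums[1],nums[4]; hi=3 → [-9, -10, -14, -5, -7, -2, 1, -6, -1, 2]
nums[mid]=-10<-9: swap nums[0],nums[1]; lo=1,mid=2 → [-10, -9, -14, -5, -7, -2, 1, -6, -1, 2]
nums[mid]=-14<-9: swap nums[1],nums[2]; lo=2,mid=3 → [-10, -14, -9, -5, -7, -2, 1, -6, -1, 2]
nums[mid]=-5>-9: swap nums[3],nums[3]; hi=2 → [-10, -14, -9, -5, -7, -2, 1, -6, -1, 2]
end: lo=2, hi=2; nums = [-10, -14, -9, -5, -7, -2, 1, -6, -1, 2]

[-10, -14, -9, -5, -7, -2, 1, -6, -1, 2]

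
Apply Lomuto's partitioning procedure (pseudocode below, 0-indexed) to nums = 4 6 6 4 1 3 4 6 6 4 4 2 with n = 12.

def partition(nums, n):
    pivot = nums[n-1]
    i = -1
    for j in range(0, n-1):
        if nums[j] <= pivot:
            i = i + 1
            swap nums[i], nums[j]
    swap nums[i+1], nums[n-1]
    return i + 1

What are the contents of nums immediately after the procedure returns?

1 2 6 4 4 3 4 6 6 4 4 6

pivot = nums[11] = 2; i = -1
j=0: nums[0]=4 > 2 → no swap
j=1: nums[1]=6 > 2 → no swap
j=2: nums[2]=6 > 2 → no swap
j=3: nums[3]=4 > 2 → no swap
j=4: nums[4]=1 ≤ 2 → i=0, swap nums[0],nums[4] → 1 6 6 4 4 3 4 6 6 4 4 2
j=5: nums[5]=3 > 2 → no swap
j=6: nums[6]=4 > 2 → no swap
j=7: nums[7]=6 > 2 → no swap
j=8: nums[8]=6 > 2 → no swap
j=9: nums[9]=4 > 2 → no swap
j=10: nums[10]=4 > 2 → no swap
final swap nums[1],nums[11] → 1 2 6 4 4 3 4 6 6 4 4 6; return 1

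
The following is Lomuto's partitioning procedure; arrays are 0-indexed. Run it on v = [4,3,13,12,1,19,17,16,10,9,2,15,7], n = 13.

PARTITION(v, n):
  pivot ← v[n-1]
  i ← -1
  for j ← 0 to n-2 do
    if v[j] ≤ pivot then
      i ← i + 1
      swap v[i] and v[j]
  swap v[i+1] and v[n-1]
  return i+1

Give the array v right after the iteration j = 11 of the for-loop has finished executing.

[4,3,1,2,13,19,17,16,10,9,12,15,7]

pivot = v[12] = 7; i = -1
j=0: v[0]=4 ≤ 7 → i=0, swap v[0],v[0] (no change) → [4,3,13,12,1,19,17,16,10,9,2,15,7]
j=1: v[1]=3 ≤ 7 → i=1, swap v[1],v[1] (no change) → [4,3,13,12,1,19,17,16,10,9,2,15,7]
j=2: v[2]=13 > 7 → no swap
j=3: v[3]=12 > 7 → no swap
j=4: v[4]=1 ≤ 7 → i=2, swap v[2],v[4] → [4,3,1,12,13,19,17,16,10,9,2,15,7]
j=5: v[5]=19 > 7 → no swap
j=6: v[6]=17 > 7 → no swap
j=7: v[7]=16 > 7 → no swap
j=8: v[8]=10 > 7 → no swap
j=9: v[9]=9 > 7 → no swap
j=10: v[10]=2 ≤ 7 → i=3, swap v[3],v[10] → [4,3,1,2,13,19,17,16,10,9,12,15,7]
j=11: v[11]=15 > 7 → no swap
(after j=11) v = [4,3,1,2,13,19,17,16,10,9,12,15,7]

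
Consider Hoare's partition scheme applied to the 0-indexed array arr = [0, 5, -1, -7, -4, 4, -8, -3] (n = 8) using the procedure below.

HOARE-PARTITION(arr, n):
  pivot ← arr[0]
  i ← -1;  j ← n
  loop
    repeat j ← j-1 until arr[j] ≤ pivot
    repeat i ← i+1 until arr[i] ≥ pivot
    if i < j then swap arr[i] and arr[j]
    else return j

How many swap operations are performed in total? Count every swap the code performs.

2

pivot = arr[0] = 0; i = -1, j = 8
j→7 (arr[7]=-3≤0), i→0 (arr[0]=0≥0); i<j, swap → [-3, 5, -1, -7, -4, 4, -8, 0]
j→6 (arr[6]=-8≤0), i→1 (arr[1]=5≥0); i<j, swap → [-3, -8, -1, -7, -4, 4, 5, 0]
j→4, i→5; i≥j, return j=4. arr = [-3, -8, -1, -7, -4, 4, 5, 0]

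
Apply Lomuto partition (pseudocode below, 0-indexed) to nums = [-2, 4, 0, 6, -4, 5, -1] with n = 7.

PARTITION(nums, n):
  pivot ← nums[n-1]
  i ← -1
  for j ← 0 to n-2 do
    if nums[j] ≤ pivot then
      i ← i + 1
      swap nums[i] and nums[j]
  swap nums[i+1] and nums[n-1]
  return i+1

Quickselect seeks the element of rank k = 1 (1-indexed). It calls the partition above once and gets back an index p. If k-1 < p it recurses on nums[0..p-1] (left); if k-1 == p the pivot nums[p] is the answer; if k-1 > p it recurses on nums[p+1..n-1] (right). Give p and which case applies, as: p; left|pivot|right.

pivot=-1, i=-1
j=0: -2≤-1, i=0, swap(0,0) ⇒ [-2, 4, 0, 6, -4, 5, -1]
j=1: 4>-1, skip
j=2: 0>-1, skip
j=3: 6>-1, skip
j=4: -4≤-1, i=1, swap(1,4) ⇒ [-2, -4, 0, 6, 4, 5, -1]
j=5: 5>-1, skip
swap(2,6) ⇒ [-2, -4, -1, 6, 4, 5, 0]; return 2
p = 2; k-1 = 0 < 2 ⇒ left

2; left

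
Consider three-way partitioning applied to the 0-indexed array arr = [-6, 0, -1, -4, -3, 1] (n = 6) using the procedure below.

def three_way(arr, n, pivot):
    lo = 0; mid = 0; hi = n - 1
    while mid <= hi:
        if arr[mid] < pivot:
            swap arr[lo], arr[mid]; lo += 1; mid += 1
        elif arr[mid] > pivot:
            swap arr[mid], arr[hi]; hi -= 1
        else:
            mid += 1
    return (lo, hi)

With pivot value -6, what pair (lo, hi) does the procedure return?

(0, 0)

pivot = -6; lo=0, mid=0, hi=5
arr[mid]=-6=-6: mid=1
arr[mid]=0>-6: swap arr[1],arr[5]; hi=4 → [-6, 1, -1, -4, -3, 0]
arr[mid]=1>-6: swap arr[1],arr[4]; hi=3 → [-6, -3, -1, -4, 1, 0]
arr[mid]=-3>-6: swap arr[1],arr[3]; hi=2 → [-6, -4, -1, -3, 1, 0]
arr[mid]=-4>-6: swap arr[1],arr[2]; hi=1 → [-6, -1, -4, -3, 1, 0]
arr[mid]=-1>-6: swap arr[1],arr[1]; hi=0 → [-6, -1, -4, -3, 1, 0]
end: lo=0, hi=0; arr = [-6, -1, -4, -3, 1, 0]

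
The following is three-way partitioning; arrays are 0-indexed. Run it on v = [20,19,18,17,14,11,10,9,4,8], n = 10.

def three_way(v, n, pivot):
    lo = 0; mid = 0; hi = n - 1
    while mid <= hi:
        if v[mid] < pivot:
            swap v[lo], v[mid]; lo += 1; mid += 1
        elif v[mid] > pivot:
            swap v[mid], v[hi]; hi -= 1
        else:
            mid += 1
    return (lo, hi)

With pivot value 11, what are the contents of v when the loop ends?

[8,4,9,10,11,14,17,18,19,20]

pivot = 11; lo=0, mid=0, hi=9
v[mid]=20>11: swap v[0],v[9]; hi=8 → [8,19,18,17,14,11,10,9,4,20]
v[mid]=8<11: swap v[0],v[0]; lo=1,mid=1 → [8,19,18,17,14,11,10,9,4,20]
v[mid]=19>11: swap v[1],v[8]; hi=7 → [8,4,18,17,14,11,10,9,19,20]
v[mid]=4<11: swap v[1],v[1]; lo=2,mid=2 → [8,4,18,17,14,11,10,9,19,20]
v[mid]=18>11: swap v[2],v[7]; hi=6 → [8,4,9,17,14,11,10,18,19,20]
v[mid]=9<11: swap v[2],v[2]; lo=3,mid=3 → [8,4,9,17,14,11,10,18,19,20]
v[mid]=17>11: swap v[3],v[6]; hi=5 → [8,4,9,10,14,11,17,18,19,20]
v[mid]=10<11: swap v[3],v[3]; lo=4,mid=4 → [8,4,9,10,14,11,17,18,19,20]
v[mid]=14>11: swap v[4],v[5]; hi=4 → [8,4,9,10,11,14,17,18,19,20]
v[mid]=11=11: mid=5
end: lo=4, hi=4; v = [8,4,9,10,11,14,17,18,19,20]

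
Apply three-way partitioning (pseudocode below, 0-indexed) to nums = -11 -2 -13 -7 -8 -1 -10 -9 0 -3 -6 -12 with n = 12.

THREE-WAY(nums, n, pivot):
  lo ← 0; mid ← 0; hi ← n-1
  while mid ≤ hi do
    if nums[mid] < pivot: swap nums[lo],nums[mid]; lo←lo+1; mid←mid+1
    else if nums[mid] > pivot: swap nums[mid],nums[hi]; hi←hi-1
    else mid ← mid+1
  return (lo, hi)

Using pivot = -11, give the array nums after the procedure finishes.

-12 -13 -11 -8 -1 -10 -9 0 -3 -6 -7 -2

lo=0 mid=0 hi=11
-11=-11: mid=1
-2>-11: swap(1,11), hi=10 ⇒ -11 -12 -13 -7 -8 -1 -10 -9 0 -3 -6 -2
-12<-11: swap(0,1), lo=1 mid=2 ⇒ -12 -11 -13 -7 -8 -1 -10 -9 0 -3 -6 -2
-13<-11: swap(1,2), lo=2 mid=3 ⇒ -12 -13 -11 -7 -8 -1 -10 -9 0 -3 -6 -2
-7>-11: swap(3,10), hi=9 ⇒ -12 -13 -11 -6 -8 -1 -10 -9 0 -3 -7 -2
-6>-11: swap(3,9), hi=8 ⇒ -12 -13 -11 -3 -8 -1 -10 -9 0 -6 -7 -2
-3>-11: swap(3,8), hi=7 ⇒ -12 -13 -11 0 -8 -1 -10 -9 -3 -6 -7 -2
0>-11: swap(3,7), hi=6 ⇒ -12 -13 -11 -9 -8 -1 -10 0 -3 -6 -7 -2
-9>-11: swap(3,6), hi=5 ⇒ -12 -13 -11 -10 -8 -1 -9 0 -3 -6 -7 -2
-10>-11: swap(3,5), hi=4 ⇒ -12 -13 -11 -1 -8 -10 -9 0 -3 -6 -7 -2
-1>-11: swap(3,4), hi=3 ⇒ -12 -13 -11 -8 -1 -10 -9 0 -3 -6 -7 -2
-8>-11: swap(3,3), hi=2 ⇒ -12 -13 -11 -8 -1 -10 -9 0 -3 -6 -7 -2
done. lo=2 hi=2; nums=-12 -13 -11 -8 -1 -10 -9 0 -3 -6 -7 -2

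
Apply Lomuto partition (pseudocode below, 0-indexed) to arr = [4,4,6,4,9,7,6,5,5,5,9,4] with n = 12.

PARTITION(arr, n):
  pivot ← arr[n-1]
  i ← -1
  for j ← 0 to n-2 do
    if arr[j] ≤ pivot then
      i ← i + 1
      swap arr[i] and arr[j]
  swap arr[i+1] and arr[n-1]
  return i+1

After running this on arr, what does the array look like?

[4,4,4,4,9,7,6,5,5,5,9,6]

pivot = arr[11] = 4; i = -1
j=0: arr[0]=4 ≤ 4 → i=0, swap arr[0],arr[0] (no change) → [4,4,6,4,9,7,6,5,5,5,9,4]
j=1: arr[1]=4 ≤ 4 → i=1, swap arr[1],arr[1] (no change) → [4,4,6,4,9,7,6,5,5,5,9,4]
j=2: arr[2]=6 > 4 → no swap
j=3: arr[3]=4 ≤ 4 → i=2, swap arr[2],arr[3] → [4,4,4,6,9,7,6,5,5,5,9,4]
j=4: arr[4]=9 > 4 → no swap
j=5: arr[5]=7 > 4 → no swap
j=6: arr[6]=6 > 4 → no swap
j=7: arr[7]=5 > 4 → no swap
j=8: arr[8]=5 > 4 → no swap
j=9: arr[9]=5 > 4 → no swap
j=10: arr[10]=9 > 4 → no swap
final swap arr[3],arr[11] → [4,4,4,4,9,7,6,5,5,5,9,6]; return 3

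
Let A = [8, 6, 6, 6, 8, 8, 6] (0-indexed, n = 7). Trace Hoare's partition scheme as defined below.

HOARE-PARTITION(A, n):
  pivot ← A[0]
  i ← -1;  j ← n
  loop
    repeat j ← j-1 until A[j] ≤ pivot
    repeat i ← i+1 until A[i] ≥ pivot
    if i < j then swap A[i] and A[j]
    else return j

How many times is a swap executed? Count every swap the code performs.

pivot=8
j stops at 6 (6), i stops at 0 (8); swap ⇒ [6, 6, 6, 6, 8, 8, 8]
j stops at 5 (8), i stops at 4 (8); swap ⇒ [6, 6, 6, 6, 8, 8, 8]
j stops at 4, i stops at 5; i≥j ⇒ return 4. A=[6, 6, 6, 6, 8, 8, 8]

2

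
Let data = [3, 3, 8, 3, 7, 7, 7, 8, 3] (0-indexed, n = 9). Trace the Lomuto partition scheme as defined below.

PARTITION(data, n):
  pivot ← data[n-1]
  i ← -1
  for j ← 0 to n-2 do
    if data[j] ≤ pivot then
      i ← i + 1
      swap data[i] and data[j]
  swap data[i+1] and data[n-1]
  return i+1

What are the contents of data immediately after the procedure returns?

pivot=3, i=-1
j=0: 3≤3, i=0, swap(0,0) ⇒ [3, 3, 8, 3, 7, 7, 7, 8, 3]
j=1: 3≤3, i=1, swap(1,1) ⇒ [3, 3, 8, 3, 7, 7, 7, 8, 3]
j=2: 8>3, skip
j=3: 3≤3, i=2, swap(2,3) ⇒ [3, 3, 3, 8, 7, 7, 7, 8, 3]
j=4: 7>3, skip
j=5: 7>3, skip
j=6: 7>3, skip
j=7: 8>3, skip
swap(3,8) ⇒ [3, 3, 3, 3, 7, 7, 7, 8, 8]; return 3

[3, 3, 3, 3, 7, 7, 7, 8, 8]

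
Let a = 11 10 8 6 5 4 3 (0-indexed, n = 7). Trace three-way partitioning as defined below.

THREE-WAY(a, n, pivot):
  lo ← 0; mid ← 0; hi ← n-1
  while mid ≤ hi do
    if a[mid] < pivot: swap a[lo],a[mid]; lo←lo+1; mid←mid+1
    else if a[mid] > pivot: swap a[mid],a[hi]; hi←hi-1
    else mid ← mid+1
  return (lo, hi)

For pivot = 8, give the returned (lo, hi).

pivot = 8; lo=0, mid=0, hi=6
a[mid]=11>8: swap a[0],a[6]; hi=5 → 3 10 8 6 5 4 11
a[mid]=3<8: swap a[0],a[0]; lo=1,mid=1 → 3 10 8 6 5 4 11
a[mid]=10>8: swap a[1],a[5]; hi=4 → 3 4 8 6 5 10 11
a[mid]=4<8: swap a[1],a[1]; lo=2,mid=2 → 3 4 8 6 5 10 11
a[mid]=8=8: mid=3
a[mid]=6<8: swap a[2],a[3]; lo=3,mid=4 → 3 4 6 8 5 10 11
a[mid]=5<8: swap a[3],a[4]; lo=4,mid=5 → 3 4 6 5 8 10 11
end: lo=4, hi=4; a = 3 4 6 5 8 10 11

(4, 4)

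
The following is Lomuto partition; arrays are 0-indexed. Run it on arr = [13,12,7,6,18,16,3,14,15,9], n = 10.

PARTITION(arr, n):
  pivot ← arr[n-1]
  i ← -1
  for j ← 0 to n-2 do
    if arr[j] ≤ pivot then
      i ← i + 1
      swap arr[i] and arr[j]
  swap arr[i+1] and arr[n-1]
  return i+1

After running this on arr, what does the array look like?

[7,6,3,9,18,16,13,14,15,12]

pivot = arr[9] = 9; i = -1
j=0: arr[0]=13 > 9 → no swap
j=1: arr[1]=12 > 9 → no swap
j=2: arr[2]=7 ≤ 9 → i=0, swap arr[0],arr[2] → [7,12,13,6,18,16,3,14,15,9]
j=3: arr[3]=6 ≤ 9 → i=1, swap arr[1],arr[3] → [7,6,13,12,18,16,3,14,15,9]
j=4: arr[4]=18 > 9 → no swap
j=5: arr[5]=16 > 9 → no swap
j=6: arr[6]=3 ≤ 9 → i=2, swap arr[2],arr[6] → [7,6,3,12,18,16,13,14,15,9]
j=7: arr[7]=14 > 9 → no swap
j=8: arr[8]=15 > 9 → no swap
final swap arr[3],arr[9] → [7,6,3,9,18,16,13,14,15,12]; return 3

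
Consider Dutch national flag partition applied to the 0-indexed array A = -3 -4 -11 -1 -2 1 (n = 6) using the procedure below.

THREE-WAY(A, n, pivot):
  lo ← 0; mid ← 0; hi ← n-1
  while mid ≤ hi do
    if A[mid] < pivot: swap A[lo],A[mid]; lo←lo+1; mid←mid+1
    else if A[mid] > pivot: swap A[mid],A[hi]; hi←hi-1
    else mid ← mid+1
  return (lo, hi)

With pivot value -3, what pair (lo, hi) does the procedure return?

lo=0 mid=0 hi=5
-3=-3: mid=1
-4<-3: swap(0,1), lo=1 mid=2 ⇒ -4 -3 -11 -1 -2 1
-11<-3: swap(1,2), lo=2 mid=3 ⇒ -4 -11 -3 -1 -2 1
-1>-3: swap(3,5), hi=4 ⇒ -4 -11 -3 1 -2 -1
1>-3: swap(3,4), hi=3 ⇒ -4 -11 -3 -2 1 -1
-2>-3: swap(3,3), hi=2 ⇒ -4 -11 -3 -2 1 -1
done. lo=2 hi=2; A=-4 -11 -3 -2 1 -1

(2, 2)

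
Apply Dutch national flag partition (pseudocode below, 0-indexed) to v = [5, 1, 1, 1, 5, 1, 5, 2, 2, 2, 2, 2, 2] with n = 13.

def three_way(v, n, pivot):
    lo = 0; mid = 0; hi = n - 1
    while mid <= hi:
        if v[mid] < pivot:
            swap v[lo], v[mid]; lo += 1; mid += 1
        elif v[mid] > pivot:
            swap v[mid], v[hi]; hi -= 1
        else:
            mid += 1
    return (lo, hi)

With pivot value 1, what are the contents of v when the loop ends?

lo=0 mid=0 hi=12
5>1: swap(0,12), hi=11 ⇒ [2, 1, 1, 1, 5, 1, 5, 2, 2, 2, 2, 2, 5]
2>1: swap(0,11), hi=10 ⇒ [2, 1, 1, 1, 5, 1, 5, 2, 2, 2, 2, 2, 5]
2>1: swap(0,10), hi=9 ⇒ [2, 1, 1, 1, 5, 1, 5, 2, 2, 2, 2, 2, 5]
2>1: swap(0,9), hi=8 ⇒ [2, 1, 1, 1, 5, 1, 5, 2, 2, 2, 2, 2, 5]
2>1: swap(0,8), hi=7 ⇒ [2, 1, 1, 1, 5, 1, 5, 2, 2, 2, 2, 2, 5]
2>1: swap(0,7), hi=6 ⇒ [2, 1, 1, 1, 5, 1, 5, 2, 2, 2, 2, 2, 5]
2>1: swap(0,6), hi=5 ⇒ [5, 1, 1, 1, 5, 1, 2, 2, 2, 2, 2, 2, 5]
5>1: swap(0,5), hi=4 ⇒ [1, 1, 1, 1, 5, 5, 2, 2, 2, 2, 2, 2, 5]
1=1: mid=1
1=1: mid=2
1=1: mid=3
1=1: mid=4
5>1: swap(4,4), hi=3 ⇒ [1, 1, 1, 1, 5, 5, 2, 2, 2, 2, 2, 2, 5]
done. lo=0 hi=3; v=[1, 1, 1, 1, 5, 5, 2, 2, 2, 2, 2, 2, 5]

[1, 1, 1, 1, 5, 5, 2, 2, 2, 2, 2, 2, 5]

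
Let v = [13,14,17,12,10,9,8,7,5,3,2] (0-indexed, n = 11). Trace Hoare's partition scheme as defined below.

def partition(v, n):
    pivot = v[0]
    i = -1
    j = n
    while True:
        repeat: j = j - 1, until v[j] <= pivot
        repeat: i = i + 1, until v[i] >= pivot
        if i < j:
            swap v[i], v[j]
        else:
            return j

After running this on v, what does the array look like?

[2,3,5,12,10,9,8,7,17,14,13]

pivot = v[0] = 13; i = -1, j = 11
j→10 (v[10]=2≤13), i→0 (v[0]=13≥13); i<j, swap → [2,14,17,12,10,9,8,7,5,3,13]
j→9 (v[9]=3≤13), i→1 (v[1]=14≥13); i<j, swap → [2,3,17,12,10,9,8,7,5,14,13]
j→8 (v[8]=5≤13), i→2 (v[2]=17≥13); i<j, swap → [2,3,5,12,10,9,8,7,17,14,13]
j→7, i→8; i≥j, return j=7. v = [2,3,5,12,10,9,8,7,17,14,13]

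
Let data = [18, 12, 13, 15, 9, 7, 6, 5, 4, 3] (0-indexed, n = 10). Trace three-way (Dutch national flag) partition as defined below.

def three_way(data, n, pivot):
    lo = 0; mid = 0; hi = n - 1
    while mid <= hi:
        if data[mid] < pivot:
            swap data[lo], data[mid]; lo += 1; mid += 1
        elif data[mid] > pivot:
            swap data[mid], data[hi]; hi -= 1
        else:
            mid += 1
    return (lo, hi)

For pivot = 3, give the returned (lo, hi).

pivot = 3; lo=0, mid=0, hi=9
data[mid]=18>3: swap data[0],data[9]; hi=8 → [3, 12, 13, 15, 9, 7, 6, 5, 4, 18]
data[mid]=3=3: mid=1
data[mid]=12>3: swap data[1],data[8]; hi=7 → [3, 4, 13, 15, 9, 7, 6, 5, 12, 18]
data[mid]=4>3: swap data[1],data[7]; hi=6 → [3, 5, 13, 15, 9, 7, 6, 4, 12, 18]
data[mid]=5>3: swap data[1],data[6]; hi=5 → [3, 6, 13, 15, 9, 7, 5, 4, 12, 18]
data[mid]=6>3: swap data[1],data[5]; hi=4 → [3, 7, 13, 15, 9, 6, 5, 4, 12, 18]
data[mid]=7>3: swap data[1],data[4]; hi=3 → [3, 9, 13, 15, 7, 6, 5, 4, 12, 18]
data[mid]=9>3: swap data[1],data[3]; hi=2 → [3, 15, 13, 9, 7, 6, 5, 4, 12, 18]
data[mid]=15>3: swap data[1],data[2]; hi=1 → [3, 13, 15, 9, 7, 6, 5, 4, 12, 18]
data[mid]=13>3: swap data[1],data[1]; hi=0 → [3, 13, 15, 9, 7, 6, 5, 4, 12, 18]
end: lo=0, hi=0; data = [3, 13, 15, 9, 7, 6, 5, 4, 12, 18]

(0, 0)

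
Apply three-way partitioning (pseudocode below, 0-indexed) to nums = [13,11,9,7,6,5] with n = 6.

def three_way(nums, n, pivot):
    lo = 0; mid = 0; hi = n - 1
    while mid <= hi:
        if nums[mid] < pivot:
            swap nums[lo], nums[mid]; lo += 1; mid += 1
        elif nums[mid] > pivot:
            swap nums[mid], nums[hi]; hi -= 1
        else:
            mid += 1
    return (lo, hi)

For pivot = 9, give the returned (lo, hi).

(3, 3)

pivot = 9; lo=0, mid=0, hi=5
nums[mid]=13>9: swap nums[0],nums[5]; hi=4 → [5,11,9,7,6,13]
nums[mid]=5<9: swap nums[0],nums[0]; lo=1,mid=1 → [5,11,9,7,6,13]
nums[mid]=11>9: swap nums[1],nums[4]; hi=3 → [5,6,9,7,11,13]
nums[mid]=6<9: swap nums[1],nums[1]; lo=2,mid=2 → [5,6,9,7,11,13]
nums[mid]=9=9: mid=3
nums[mid]=7<9: swap nums[2],nums[3]; lo=3,mid=4 → [5,6,7,9,11,13]
end: lo=3, hi=3; nums = [5,6,7,9,11,13]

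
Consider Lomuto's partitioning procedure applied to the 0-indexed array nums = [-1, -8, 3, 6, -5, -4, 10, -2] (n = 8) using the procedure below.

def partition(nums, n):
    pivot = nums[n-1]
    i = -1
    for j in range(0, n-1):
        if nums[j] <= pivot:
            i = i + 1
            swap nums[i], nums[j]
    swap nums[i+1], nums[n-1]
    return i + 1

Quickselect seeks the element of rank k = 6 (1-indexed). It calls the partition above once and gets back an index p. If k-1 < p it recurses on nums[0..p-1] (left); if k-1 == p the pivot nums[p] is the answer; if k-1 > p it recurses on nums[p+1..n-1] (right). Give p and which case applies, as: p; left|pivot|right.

pivot=-2, i=-1
j=0: -1>-2, skip
j=1: -8≤-2, i=0, swap(0,1) ⇒ [-8, -1, 3, 6, -5, -4, 10, -2]
j=2: 3>-2, skip
j=3: 6>-2, skip
j=4: -5≤-2, i=1, swap(1,4) ⇒ [-8, -5, 3, 6, -1, -4, 10, -2]
j=5: -4≤-2, i=2, swap(2,5) ⇒ [-8, -5, -4, 6, -1, 3, 10, -2]
j=6: 10>-2, skip
swap(3,7) ⇒ [-8, -5, -4, -2, -1, 3, 10, 6]; return 3
p = 3; k-1 = 5 > 3 ⇒ right

3; right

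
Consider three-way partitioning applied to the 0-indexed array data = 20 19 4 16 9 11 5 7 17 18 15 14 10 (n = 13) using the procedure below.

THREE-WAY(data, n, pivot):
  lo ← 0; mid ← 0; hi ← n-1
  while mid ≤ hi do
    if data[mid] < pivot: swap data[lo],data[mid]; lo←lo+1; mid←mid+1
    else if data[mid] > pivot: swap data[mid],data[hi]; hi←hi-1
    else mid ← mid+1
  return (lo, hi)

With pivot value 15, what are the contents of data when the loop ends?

10 14 4 9 11 5 7 15 18 17 16 19 20

lo=0 mid=0 hi=12
20>15: swap(0,12), hi=11 ⇒ 10 19 4 16 9 11 5 7 17 18 15 14 20
10<15: swap(0,0), lo=1 mid=1 ⇒ 10 19 4 16 9 11 5 7 17 18 15 14 20
19>15: swap(1,11), hi=10 ⇒ 10 14 4 16 9 11 5 7 17 18 15 19 20
14<15: swap(1,1), lo=2 mid=2 ⇒ 10 14 4 16 9 11 5 7 17 18 15 19 20
4<15: swap(2,2), lo=3 mid=3 ⇒ 10 14 4 16 9 11 5 7 17 18 15 19 20
16>15: swap(3,10), hi=9 ⇒ 10 14 4 15 9 11 5 7 17 18 16 19 20
15=15: mid=4
9<15: swap(3,4), lo=4 mid=5 ⇒ 10 14 4 9 15 11 5 7 17 18 16 19 20
11<15: swap(4,5), lo=5 mid=6 ⇒ 10 14 4 9 11 15 5 7 17 18 16 19 20
5<15: swap(5,6), lo=6 mid=7 ⇒ 10 14 4 9 11 5 15 7 17 18 16 19 20
7<15: swap(6,7), lo=7 mid=8 ⇒ 10 14 4 9 11 5 7 15 17 18 16 19 20
17>15: swap(8,9), hi=8 ⇒ 10 14 4 9 11 5 7 15 18 17 16 19 20
18>15: swap(8,8), hi=7 ⇒ 10 14 4 9 11 5 7 15 18 17 16 19 20
done. lo=7 hi=7; data=10 14 4 9 11 5 7 15 18 17 16 19 20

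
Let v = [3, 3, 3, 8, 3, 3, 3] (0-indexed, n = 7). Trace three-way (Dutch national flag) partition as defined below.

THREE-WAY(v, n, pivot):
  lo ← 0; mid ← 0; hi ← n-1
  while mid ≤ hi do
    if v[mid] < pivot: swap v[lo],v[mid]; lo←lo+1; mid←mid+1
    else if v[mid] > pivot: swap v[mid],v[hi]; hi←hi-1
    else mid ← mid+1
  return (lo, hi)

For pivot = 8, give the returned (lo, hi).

(6, 6)

lo=0 mid=0 hi=6
3<8: swap(0,0), lo=1 mid=1 ⇒ [3, 3, 3, 8, 3, 3, 3]
3<8: swap(1,1), lo=2 mid=2 ⇒ [3, 3, 3, 8, 3, 3, 3]
3<8: swap(2,2), lo=3 mid=3 ⇒ [3, 3, 3, 8, 3, 3, 3]
8=8: mid=4
3<8: swap(3,4), lo=4 mid=5 ⇒ [3, 3, 3, 3, 8, 3, 3]
3<8: swap(4,5), lo=5 mid=6 ⇒ [3, 3, 3, 3, 3, 8, 3]
3<8: swap(5,6), lo=6 mid=7 ⇒ [3, 3, 3, 3, 3, 3, 8]
done. lo=6 hi=6; v=[3, 3, 3, 3, 3, 3, 8]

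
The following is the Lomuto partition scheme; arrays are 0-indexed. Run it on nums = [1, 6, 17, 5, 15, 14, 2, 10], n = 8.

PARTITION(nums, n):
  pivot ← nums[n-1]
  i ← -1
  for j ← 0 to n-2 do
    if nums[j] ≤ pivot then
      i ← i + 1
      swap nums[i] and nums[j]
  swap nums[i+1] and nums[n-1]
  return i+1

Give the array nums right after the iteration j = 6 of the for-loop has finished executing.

[1, 6, 5, 2, 15, 14, 17, 10]

pivot=10, i=-1
j=0: 1≤10, i=0, swap(0,0) ⇒ [1, 6, 17, 5, 15, 14, 2, 10]
j=1: 6≤10, i=1, swap(1,1) ⇒ [1, 6, 17, 5, 15, 14, 2, 10]
j=2: 17>10, skip
j=3: 5≤10, i=2, swap(2,3) ⇒ [1, 6, 5, 17, 15, 14, 2, 10]
j=4: 15>10, skip
j=5: 14>10, skip
j=6: 2≤10, i=3, swap(3,6) ⇒ [1, 6, 5, 2, 15, 14, 17, 10]
(after j=6) nums = [1, 6, 5, 2, 15, 14, 17, 10]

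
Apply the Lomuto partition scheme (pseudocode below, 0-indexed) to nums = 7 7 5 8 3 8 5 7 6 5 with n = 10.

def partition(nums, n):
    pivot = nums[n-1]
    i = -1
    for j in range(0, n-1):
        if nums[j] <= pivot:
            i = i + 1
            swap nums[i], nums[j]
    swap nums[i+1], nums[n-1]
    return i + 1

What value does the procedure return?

pivot = nums[9] = 5; i = -1
j=0: nums[0]=7 > 5 → no swap
j=1: nums[1]=7 > 5 → no swap
j=2: nums[2]=5 ≤ 5 → i=0, swap nums[0],nums[2] → 5 7 7 8 3 8 5 7 6 5
j=3: nums[3]=8 > 5 → no swap
j=4: nums[4]=3 ≤ 5 → i=1, swap nums[1],nums[4] → 5 3 7 8 7 8 5 7 6 5
j=5: nums[5]=8 > 5 → no swap
j=6: nums[6]=5 ≤ 5 → i=2, swap nums[2],nums[6] → 5 3 5 8 7 8 7 7 6 5
j=7: nums[7]=7 > 5 → no swap
j=8: nums[8]=6 > 5 → no swap
final swap nums[3],nums[9] → 5 3 5 5 7 8 7 7 6 8; return 3

3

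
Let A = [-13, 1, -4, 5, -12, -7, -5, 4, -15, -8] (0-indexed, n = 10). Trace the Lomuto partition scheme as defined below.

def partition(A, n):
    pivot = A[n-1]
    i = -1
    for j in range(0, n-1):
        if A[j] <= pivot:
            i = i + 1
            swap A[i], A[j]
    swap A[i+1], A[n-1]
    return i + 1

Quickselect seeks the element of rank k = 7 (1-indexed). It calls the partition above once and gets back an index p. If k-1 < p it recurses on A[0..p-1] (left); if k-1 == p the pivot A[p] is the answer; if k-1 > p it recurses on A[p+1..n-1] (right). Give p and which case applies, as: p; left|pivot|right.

pivot = A[9] = -8; i = -1
j=0: A[0]=-13 ≤ -8 → i=0, swap A[0],A[0] (no change) → [-13, 1, -4, 5, -12, -7, -5, 4, -15, -8]
j=1: A[1]=1 > -8 → no swap
j=2: A[2]=-4 > -8 → no swap
j=3: A[3]=5 > -8 → no swap
j=4: A[4]=-12 ≤ -8 → i=1, swap A[1],A[4] → [-13, -12, -4, 5, 1, -7, -5, 4, -15, -8]
j=5: A[5]=-7 > -8 → no swap
j=6: A[6]=-5 > -8 → no swap
j=7: A[7]=4 > -8 → no swap
j=8: A[8]=-15 ≤ -8 → i=2, swap A[2],A[8] → [-13, -12, -15, 5, 1, -7, -5, 4, -4, -8]
final swap A[3],A[9] → [-13, -12, -15, -8, 1, -7, -5, 4, -4, 5]; return 3
p = 3; k-1 = 6 > 3 ⇒ right

3; right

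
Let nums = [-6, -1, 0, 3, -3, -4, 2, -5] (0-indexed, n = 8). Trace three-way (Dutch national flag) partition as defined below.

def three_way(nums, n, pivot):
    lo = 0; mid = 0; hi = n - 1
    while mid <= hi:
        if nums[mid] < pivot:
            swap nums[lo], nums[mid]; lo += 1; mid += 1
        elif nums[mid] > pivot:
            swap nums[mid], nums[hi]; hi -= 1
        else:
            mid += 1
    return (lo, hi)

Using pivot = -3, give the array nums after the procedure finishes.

[-6, -5, -4, -3, 3, 2, 0, -1]

pivot = -3; lo=0, mid=0, hi=7
nums[mid]=-6<-3: swap nums[0],nums[0]; lo=1,mid=1 → [-6, -1, 0, 3, -3, -4, 2, -5]
nums[mid]=-1>-3: swap nums[1],nums[7]; hi=6 → [-6, -5, 0, 3, -3, -4, 2, -1]
nums[mid]=-5<-3: swap nums[1],nums[1]; lo=2,mid=2 → [-6, -5, 0, 3, -3, -4, 2, -1]
nums[mid]=0>-3: swap nums[2],nums[6]; hi=5 → [-6, -5, 2, 3, -3, -4, 0, -1]
nums[mid]=2>-3: swap nums[2],nums[5]; hi=4 → [-6, -5, -4, 3, -3, 2, 0, -1]
nums[mid]=-4<-3: swap nums[2],nums[2]; lo=3,mid=3 → [-6, -5, -4, 3, -3, 2, 0, -1]
nums[mid]=3>-3: swap nums[3],nums[4]; hi=3 → [-6, -5, -4, -3, 3, 2, 0, -1]
nums[mid]=-3=-3: mid=4
end: lo=3, hi=3; nums = [-6, -5, -4, -3, 3, 2, 0, -1]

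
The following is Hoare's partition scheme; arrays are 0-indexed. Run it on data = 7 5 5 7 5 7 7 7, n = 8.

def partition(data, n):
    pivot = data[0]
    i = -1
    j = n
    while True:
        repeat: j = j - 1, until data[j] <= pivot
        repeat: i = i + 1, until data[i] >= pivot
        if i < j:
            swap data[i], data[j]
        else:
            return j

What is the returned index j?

pivot=7
j stops at 7 (7), i stops at 0 (7); swap ⇒ 7 5 5 7 5 7 7 7
j stops at 6 (7), i stops at 3 (7); swap ⇒ 7 5 5 7 5 7 7 7
j stops at 5, i stops at 5; i≥j ⇒ return 5. data=7 5 5 7 5 7 7 7

5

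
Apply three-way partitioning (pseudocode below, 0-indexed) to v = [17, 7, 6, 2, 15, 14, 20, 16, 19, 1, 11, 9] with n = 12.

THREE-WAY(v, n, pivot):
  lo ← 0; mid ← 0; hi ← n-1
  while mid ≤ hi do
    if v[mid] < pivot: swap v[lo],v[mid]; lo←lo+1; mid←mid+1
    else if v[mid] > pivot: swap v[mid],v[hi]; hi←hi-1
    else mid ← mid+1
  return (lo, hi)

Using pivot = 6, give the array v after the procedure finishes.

pivot = 6; lo=0, mid=0, hi=11
v[mid]=17>6: swap v[0],v[11]; hi=10 → [9, 7, 6, 2, 15, 14, 20, 16, 19, 1, 11, 17]
v[mid]=9>6: swap v[0],v[10]; hi=9 → [11, 7, 6, 2, 15, 14, 20, 16, 19, 1, 9, 17]
v[mid]=11>6: swap v[0],v[9]; hi=8 → [1, 7, 6, 2, 15, 14, 20, 16, 19, 11, 9, 17]
v[mid]=1<6: swap v[0],v[0]; lo=1,mid=1 → [1, 7, 6, 2, 15, 14, 20, 16, 19, 11, 9, 17]
v[mid]=7>6: swap v[1],v[8]; hi=7 → [1, 19, 6, 2, 15, 14, 20, 16, 7, 11, 9, 17]
v[mid]=19>6: swap v[1],v[7]; hi=6 → [1, 16, 6, 2, 15, 14, 20, 19, 7, 11, 9, 17]
v[mid]=16>6: swap v[1],v[6]; hi=5 → [1, 20, 6, 2, 15, 14, 16, 19, 7, 11, 9, 17]
v[mid]=20>6: swap v[1],v[5]; hi=4 → [1, 14, 6, 2, 15, 20, 16, 19, 7, 11, 9, 17]
v[mid]=14>6: swap v[1],v[4]; hi=3 → [1, 15, 6, 2, 14, 20, 16, 19, 7, 11, 9, 17]
v[mid]=15>6: swap v[1],v[3]; hi=2 → [1, 2, 6, 15, 14, 20, 16, 19, 7, 11, 9, 17]
v[mid]=2<6: swap v[1],v[1]; lo=2,mid=2 → [1, 2, 6, 15, 14, 20, 16, 19, 7, 11, 9, 17]
v[mid]=6=6: mid=3
end: lo=2, hi=2; v = [1, 2, 6, 15, 14, 20, 16, 19, 7, 11, 9, 17]

[1, 2, 6, 15, 14, 20, 16, 19, 7, 11, 9, 17]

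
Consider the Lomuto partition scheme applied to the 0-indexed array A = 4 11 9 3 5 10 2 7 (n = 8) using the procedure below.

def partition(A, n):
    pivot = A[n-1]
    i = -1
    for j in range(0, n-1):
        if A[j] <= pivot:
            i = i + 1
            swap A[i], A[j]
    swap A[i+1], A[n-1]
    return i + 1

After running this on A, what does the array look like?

4 3 5 2 7 10 11 9

pivot = A[7] = 7; i = -1
j=0: A[0]=4 ≤ 7 → i=0, swap A[0],A[0] (no change) → 4 11 9 3 5 10 2 7
j=1: A[1]=11 > 7 → no swap
j=2: A[2]=9 > 7 → no swap
j=3: A[3]=3 ≤ 7 → i=1, swap A[1],A[3] → 4 3 9 11 5 10 2 7
j=4: A[4]=5 ≤ 7 → i=2, swap A[2],A[4] → 4 3 5 11 9 10 2 7
j=5: A[5]=10 > 7 → no swap
j=6: A[6]=2 ≤ 7 → i=3, swap A[3],A[6] → 4 3 5 2 9 10 11 7
final swap A[4],A[7] → 4 3 5 2 7 10 11 9; return 4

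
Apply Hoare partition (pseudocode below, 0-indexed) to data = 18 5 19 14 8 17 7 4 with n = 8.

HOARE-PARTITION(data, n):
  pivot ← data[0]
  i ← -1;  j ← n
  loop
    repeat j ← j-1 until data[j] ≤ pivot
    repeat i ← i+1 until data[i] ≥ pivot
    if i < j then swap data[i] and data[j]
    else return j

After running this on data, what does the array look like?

4 5 7 14 8 17 19 18

pivot = data[0] = 18; i = -1, j = 8
j→7 (data[7]=4≤18), i→0 (data[0]=18≥18); i<j, swap → 4 5 19 14 8 17 7 18
j→6 (data[6]=7≤18), i→2 (data[2]=19≥18); i<j, swap → 4 5 7 14 8 17 19 18
j→5, i→6; i≥j, return j=5. data = 4 5 7 14 8 17 19 18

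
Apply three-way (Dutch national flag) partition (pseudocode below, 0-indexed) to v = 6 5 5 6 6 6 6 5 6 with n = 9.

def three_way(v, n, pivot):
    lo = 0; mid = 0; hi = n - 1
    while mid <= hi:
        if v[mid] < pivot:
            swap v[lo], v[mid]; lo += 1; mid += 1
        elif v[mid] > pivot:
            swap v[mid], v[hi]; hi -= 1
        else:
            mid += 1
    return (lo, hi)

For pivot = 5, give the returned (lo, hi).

lo=0 mid=0 hi=8
6>5: swap(0,8), hi=7 ⇒ 6 5 5 6 6 6 6 5 6
6>5: swap(0,7), hi=6 ⇒ 5 5 5 6 6 6 6 6 6
5=5: mid=1
5=5: mid=2
5=5: mid=3
6>5: swap(3,6), hi=5 ⇒ 5 5 5 6 6 6 6 6 6
6>5: swap(3,5), hi=4 ⇒ 5 5 5 6 6 6 6 6 6
6>5: swap(3,4), hi=3 ⇒ 5 5 5 6 6 6 6 6 6
6>5: swap(3,3), hi=2 ⇒ 5 5 5 6 6 6 6 6 6
done. lo=0 hi=2; v=5 5 5 6 6 6 6 6 6

(0, 2)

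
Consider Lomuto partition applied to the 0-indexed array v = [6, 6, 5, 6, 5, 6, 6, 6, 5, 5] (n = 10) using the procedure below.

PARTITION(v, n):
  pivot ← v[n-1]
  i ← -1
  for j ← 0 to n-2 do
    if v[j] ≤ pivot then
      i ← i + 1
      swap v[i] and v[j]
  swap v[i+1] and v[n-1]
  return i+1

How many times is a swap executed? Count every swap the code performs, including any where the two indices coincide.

pivot = v[9] = 5; i = -1
j=0: v[0]=6 > 5 → no swap
j=1: v[1]=6 > 5 → no swap
j=2: v[2]=5 ≤ 5 → i=0, swap v[0],v[2] → [5, 6, 6, 6, 5, 6, 6, 6, 5, 5]
j=3: v[3]=6 > 5 → no swap
j=4: v[4]=5 ≤ 5 → i=1, swap v[1],v[4] → [5, 5, 6, 6, 6, 6, 6, 6, 5, 5]
j=5: v[5]=6 > 5 → no swap
j=6: v[6]=6 > 5 → no swap
j=7: v[7]=6 > 5 → no swap
j=8: v[8]=5 ≤ 5 → i=2, swap v[2],v[8] → [5, 5, 5, 6, 6, 6, 6, 6, 6, 5]
final swap v[3],v[9] → [5, 5, 5, 5, 6, 6, 6, 6, 6, 6]; return 3

4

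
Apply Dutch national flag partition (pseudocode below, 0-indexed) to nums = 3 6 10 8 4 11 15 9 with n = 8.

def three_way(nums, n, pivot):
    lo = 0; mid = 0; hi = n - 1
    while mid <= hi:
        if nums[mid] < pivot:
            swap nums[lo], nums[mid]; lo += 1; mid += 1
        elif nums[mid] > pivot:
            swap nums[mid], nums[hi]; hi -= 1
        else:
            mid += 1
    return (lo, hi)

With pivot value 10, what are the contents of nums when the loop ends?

3 6 8 4 9 10 15 11

lo=0 mid=0 hi=7
3<10: swap(0,0), lo=1 mid=1 ⇒ 3 6 10 8 4 11 15 9
6<10: swap(1,1), lo=2 mid=2 ⇒ 3 6 10 8 4 11 15 9
10=10: mid=3
8<10: swap(2,3), lo=3 mid=4 ⇒ 3 6 8 10 4 11 15 9
4<10: swap(3,4), lo=4 mid=5 ⇒ 3 6 8 4 10 11 15 9
11>10: swap(5,7), hi=6 ⇒ 3 6 8 4 10 9 15 11
9<10: swap(4,5), lo=5 mid=6 ⇒ 3 6 8 4 9 10 15 11
15>10: swap(6,6), hi=5 ⇒ 3 6 8 4 9 10 15 11
done. lo=5 hi=5; nums=3 6 8 4 9 10 15 11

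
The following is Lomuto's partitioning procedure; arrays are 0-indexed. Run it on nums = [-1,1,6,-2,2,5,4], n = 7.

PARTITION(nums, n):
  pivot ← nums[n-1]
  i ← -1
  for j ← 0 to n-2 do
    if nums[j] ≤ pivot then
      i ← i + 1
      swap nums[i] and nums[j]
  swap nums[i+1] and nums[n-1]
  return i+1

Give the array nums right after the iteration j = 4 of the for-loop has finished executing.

pivot=4, i=-1
j=0: -1≤4, i=0, swap(0,0) ⇒ [-1,1,6,-2,2,5,4]
j=1: 1≤4, i=1, swap(1,1) ⇒ [-1,1,6,-2,2,5,4]
j=2: 6>4, skip
j=3: -2≤4, i=2, swap(2,3) ⇒ [-1,1,-2,6,2,5,4]
j=4: 2≤4, i=3, swap(3,4) ⇒ [-1,1,-2,2,6,5,4]
(after j=4) nums = [-1,1,-2,2,6,5,4]

[-1,1,-2,2,6,5,4]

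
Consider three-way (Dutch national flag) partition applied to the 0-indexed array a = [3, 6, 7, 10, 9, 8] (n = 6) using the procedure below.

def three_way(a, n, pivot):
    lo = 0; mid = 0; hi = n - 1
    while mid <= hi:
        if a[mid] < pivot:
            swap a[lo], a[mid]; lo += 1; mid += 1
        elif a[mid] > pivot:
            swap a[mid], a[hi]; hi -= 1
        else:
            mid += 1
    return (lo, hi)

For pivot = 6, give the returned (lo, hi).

pivot = 6; lo=0, mid=0, hi=5
a[mid]=3<6: swap a[0],a[0]; lo=1,mid=1 → [3, 6, 7, 10, 9, 8]
a[mid]=6=6: mid=2
a[mid]=7>6: swap a[2],a[5]; hi=4 → [3, 6, 8, 10, 9, 7]
a[mid]=8>6: swap a[2],a[4]; hi=3 → [3, 6, 9, 10, 8, 7]
a[mid]=9>6: swap a[2],a[3]; hi=2 → [3, 6, 10, 9, 8, 7]
a[mid]=10>6: swap a[2],a[2]; hi=1 → [3, 6, 10, 9, 8, 7]
end: lo=1, hi=1; a = [3, 6, 10, 9, 8, 7]

(1, 1)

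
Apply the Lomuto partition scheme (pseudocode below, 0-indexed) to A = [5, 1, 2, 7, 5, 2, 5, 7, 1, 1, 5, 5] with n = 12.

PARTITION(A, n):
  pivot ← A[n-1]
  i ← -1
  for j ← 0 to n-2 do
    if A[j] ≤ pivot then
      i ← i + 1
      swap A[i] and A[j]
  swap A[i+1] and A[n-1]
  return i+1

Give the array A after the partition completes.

pivot = A[11] = 5; i = -1
j=0: A[0]=5 ≤ 5 → i=0, swap A[0],A[0] (no change) → [5, 1, 2, 7, 5, 2, 5, 7, 1, 1, 5, 5]
j=1: A[1]=1 ≤ 5 → i=1, swap A[1],A[1] (no change) → [5, 1, 2, 7, 5, 2, 5, 7, 1, 1, 5, 5]
j=2: A[2]=2 ≤ 5 → i=2, swap A[2],A[2] (no change) → [5, 1, 2, 7, 5, 2, 5, 7, 1, 1, 5, 5]
j=3: A[3]=7 > 5 → no swap
j=4: A[4]=5 ≤ 5 → i=3, swap A[3],A[4] → [5, 1, 2, 5, 7, 2, 5, 7, 1, 1, 5, 5]
j=5: A[5]=2 ≤ 5 → i=4, swap A[4],A[5] → [5, 1, 2, 5, 2, 7, 5, 7, 1, 1, 5, 5]
j=6: A[6]=5 ≤ 5 → i=5, swap A[5],A[6] → [5, 1, 2, 5, 2, 5, 7, 7, 1, 1, 5, 5]
j=7: A[7]=7 > 5 → no swap
j=8: A[8]=1 ≤ 5 → i=6, swap A[6],A[8] → [5, 1, 2, 5, 2, 5, 1, 7, 7, 1, 5, 5]
j=9: A[9]=1 ≤ 5 → i=7, swap A[7],A[9] → [5, 1, 2, 5, 2, 5, 1, 1, 7, 7, 5, 5]
j=10: A[10]=5 ≤ 5 → i=8, swap A[8],A[10] → [5, 1, 2, 5, 2, 5, 1, 1, 5, 7, 7, 5]
final swap A[9],A[11] → [5, 1, 2, 5, 2, 5, 1, 1, 5, 5, 7, 7]; return 9

[5, 1, 2, 5, 2, 5, 1, 1, 5, 5, 7, 7]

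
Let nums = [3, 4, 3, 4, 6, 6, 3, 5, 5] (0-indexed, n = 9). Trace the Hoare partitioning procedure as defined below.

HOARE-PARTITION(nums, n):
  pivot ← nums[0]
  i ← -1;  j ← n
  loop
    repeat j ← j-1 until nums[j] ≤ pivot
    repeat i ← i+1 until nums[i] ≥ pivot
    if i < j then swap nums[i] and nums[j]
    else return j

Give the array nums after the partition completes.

[3, 3, 4, 4, 6, 6, 3, 5, 5]

pivot=3
j stops at 6 (3), i stops at 0 (3); swap ⇒ [3, 4, 3, 4, 6, 6, 3, 5, 5]
j stops at 2 (3), i stops at 1 (4); swap ⇒ [3, 3, 4, 4, 6, 6, 3, 5, 5]
j stops at 1, i stops at 2; i≥j ⇒ return 1. nums=[3, 3, 4, 4, 6, 6, 3, 5, 5]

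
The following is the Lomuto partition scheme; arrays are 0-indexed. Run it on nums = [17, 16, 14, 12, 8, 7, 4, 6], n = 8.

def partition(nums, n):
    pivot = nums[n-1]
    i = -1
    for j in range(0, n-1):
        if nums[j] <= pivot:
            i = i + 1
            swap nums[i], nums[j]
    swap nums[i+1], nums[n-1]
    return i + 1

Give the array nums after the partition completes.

[4, 6, 14, 12, 8, 7, 17, 16]

pivot = nums[7] = 6; i = -1
j=0: nums[0]=17 > 6 → no swap
j=1: nums[1]=16 > 6 → no swap
j=2: nums[2]=14 > 6 → no swap
j=3: nums[3]=12 > 6 → no swap
j=4: nums[4]=8 > 6 → no swap
j=5: nums[5]=7 > 6 → no swap
j=6: nums[6]=4 ≤ 6 → i=0, swap nums[0],nums[6] → [4, 16, 14, 12, 8, 7, 17, 6]
final swap nums[1],nums[7] → [4, 6, 14, 12, 8, 7, 17, 16]; return 1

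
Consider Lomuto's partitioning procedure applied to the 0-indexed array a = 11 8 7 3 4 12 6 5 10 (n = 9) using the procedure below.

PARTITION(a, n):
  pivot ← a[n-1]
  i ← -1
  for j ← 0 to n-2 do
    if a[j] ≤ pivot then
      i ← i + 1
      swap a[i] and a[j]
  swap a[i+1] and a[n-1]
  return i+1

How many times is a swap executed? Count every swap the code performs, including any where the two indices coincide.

7

pivot=10, i=-1
j=0: 11>10, skip
j=1: 8≤10, i=0, swap(0,1) ⇒ 8 11 7 3 4 12 6 5 10
j=2: 7≤10, i=1, swap(1,2) ⇒ 8 7 11 3 4 12 6 5 10
j=3: 3≤10, i=2, swap(2,3) ⇒ 8 7 3 11 4 12 6 5 10
j=4: 4≤10, i=3, swap(3,4) ⇒ 8 7 3 4 11 12 6 5 10
j=5: 12>10, skip
j=6: 6≤10, i=4, swap(4,6) ⇒ 8 7 3 4 6 12 11 5 10
j=7: 5≤10, i=5, swap(5,7) ⇒ 8 7 3 4 6 5 11 12 10
swap(6,8) ⇒ 8 7 3 4 6 5 10 12 11; return 6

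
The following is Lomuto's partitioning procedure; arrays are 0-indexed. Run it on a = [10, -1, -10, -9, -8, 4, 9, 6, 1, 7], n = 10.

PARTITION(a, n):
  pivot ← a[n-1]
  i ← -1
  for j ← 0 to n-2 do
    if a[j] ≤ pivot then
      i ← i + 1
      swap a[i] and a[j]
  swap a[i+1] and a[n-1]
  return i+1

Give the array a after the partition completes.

pivot = a[9] = 7; i = -1
j=0: a[0]=10 > 7 → no swap
j=1: a[1]=-1 ≤ 7 → i=0, swap a[0],a[1] → [-1, 10, -10, -9, -8, 4, 9, 6, 1, 7]
j=2: a[2]=-10 ≤ 7 → i=1, swap a[1],a[2] → [-1, -10, 10, -9, -8, 4, 9, 6, 1, 7]
j=3: a[3]=-9 ≤ 7 → i=2, swap a[2],a[3] → [-1, -10, -9, 10, -8, 4, 9, 6, 1, 7]
j=4: a[4]=-8 ≤ 7 → i=3, swap a[3],a[4] → [-1, -10, -9, -8, 10, 4, 9, 6, 1, 7]
j=5: a[5]=4 ≤ 7 → i=4, swap a[4],a[5] → [-1, -10, -9, -8, 4, 10, 9, 6, 1, 7]
j=6: a[6]=9 > 7 → no swap
j=7: a[7]=6 ≤ 7 → i=5, swap a[5],a[7] → [-1, -10, -9, -8, 4, 6, 9, 10, 1, 7]
j=8: a[8]=1 ≤ 7 → i=6, swap a[6],a[8] → [-1, -10, -9, -8, 4, 6, 1, 10, 9, 7]
final swap a[7],a[9] → [-1, -10, -9, -8, 4, 6, 1, 7, 9, 10]; return 7

[-1, -10, -9, -8, 4, 6, 1, 7, 9, 10]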